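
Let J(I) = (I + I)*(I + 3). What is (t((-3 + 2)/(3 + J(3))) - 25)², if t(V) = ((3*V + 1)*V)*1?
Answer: 17884441/28561 ≈ 626.18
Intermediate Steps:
J(I) = 2*I*(3 + I) (J(I) = (2*I)*(3 + I) = 2*I*(3 + I))
t(V) = V*(1 + 3*V) (t(V) = ((1 + 3*V)*V)*1 = (V*(1 + 3*V))*1 = V*(1 + 3*V))
(t((-3 + 2)/(3 + J(3))) - 25)² = (((-3 + 2)/(3 + 2*3*(3 + 3)))*(1 + 3*((-3 + 2)/(3 + 2*3*(3 + 3)))) - 25)² = ((-1/(3 + 2*3*6))*(1 + 3*(-1/(3 + 2*3*6))) - 25)² = ((-1/(3 + 36))*(1 + 3*(-1/(3 + 36))) - 25)² = ((-1/39)*(1 + 3*(-1/39)) - 25)² = ((-1*1/39)*(1 + 3*(-1*1/39)) - 25)² = (-(1 + 3*(-1/39))/39 - 25)² = (-(1 - 1/13)/39 - 25)² = (-1/39*12/13 - 25)² = (-4/169 - 25)² = (-4229/169)² = 17884441/28561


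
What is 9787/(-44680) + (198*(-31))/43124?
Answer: -174075107/481695080 ≈ -0.36138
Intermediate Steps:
9787/(-44680) + (198*(-31))/43124 = 9787*(-1/44680) - 6138*1/43124 = -9787/44680 - 3069/21562 = -174075107/481695080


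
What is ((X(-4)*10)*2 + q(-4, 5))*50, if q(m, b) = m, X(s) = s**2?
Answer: 15800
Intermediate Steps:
((X(-4)*10)*2 + q(-4, 5))*50 = (((-4)**2*10)*2 - 4)*50 = ((16*10)*2 - 4)*50 = (160*2 - 4)*50 = (320 - 4)*50 = 316*50 = 15800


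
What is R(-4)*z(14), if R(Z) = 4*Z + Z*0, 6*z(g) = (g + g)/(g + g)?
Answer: -8/3 ≈ -2.6667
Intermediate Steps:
z(g) = ⅙ (z(g) = ((g + g)/(g + g))/6 = ((2*g)/((2*g)))/6 = ((2*g)*(1/(2*g)))/6 = (⅙)*1 = ⅙)
R(Z) = 4*Z (R(Z) = 4*Z + 0 = 4*Z)
R(-4)*z(14) = (4*(-4))*(⅙) = -16*⅙ = -8/3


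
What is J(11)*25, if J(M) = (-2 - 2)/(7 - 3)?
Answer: -25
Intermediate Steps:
J(M) = -1 (J(M) = -4/4 = -4*¼ = -1)
J(11)*25 = -1*25 = -25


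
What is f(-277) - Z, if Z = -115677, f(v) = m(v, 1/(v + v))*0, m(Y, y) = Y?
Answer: 115677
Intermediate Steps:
f(v) = 0 (f(v) = v*0 = 0)
f(-277) - Z = 0 - 1*(-115677) = 0 + 115677 = 115677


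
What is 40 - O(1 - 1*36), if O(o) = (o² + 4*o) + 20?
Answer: -1065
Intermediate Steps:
O(o) = 20 + o² + 4*o
40 - O(1 - 1*36) = 40 - (20 + (1 - 1*36)² + 4*(1 - 1*36)) = 40 - (20 + (1 - 36)² + 4*(1 - 36)) = 40 - (20 + (-35)² + 4*(-35)) = 40 - (20 + 1225 - 140) = 40 - 1*1105 = 40 - 1105 = -1065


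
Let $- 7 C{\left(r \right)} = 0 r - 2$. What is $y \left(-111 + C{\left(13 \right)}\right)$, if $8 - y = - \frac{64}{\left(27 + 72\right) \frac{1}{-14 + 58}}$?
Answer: $- \frac{254200}{63} \approx -4034.9$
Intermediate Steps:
$C{\left(r \right)} = \frac{2}{7}$ ($C{\left(r \right)} = - \frac{0 r - 2}{7} = - \frac{0 - 2}{7} = \left(- \frac{1}{7}\right) \left(-2\right) = \frac{2}{7}$)
$y = \frac{328}{9}$ ($y = 8 - - \frac{64}{\left(27 + 72\right) \frac{1}{-14 + 58}} = 8 - - \frac{64}{99 \cdot \frac{1}{44}} = 8 - - \frac{64}{\frac{9}{4}} = 8 - \left(-64\right) \frac{4}{9} = 8 - - \frac{256}{9} = 8 + \frac{256}{9} = \frac{328}{9} \approx 36.444$)
$y \left(-111 + C{\left(13 \right)}\right) = \frac{328 \left(-111 + \frac{2}{7}\right)}{9} = \frac{328}{9} \left(- \frac{775}{7}\right) = - \frac{254200}{63}$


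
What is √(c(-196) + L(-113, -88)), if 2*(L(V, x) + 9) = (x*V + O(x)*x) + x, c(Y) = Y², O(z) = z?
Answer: √47207 ≈ 217.27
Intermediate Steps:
L(V, x) = -9 + x/2 + x²/2 + V*x/2 (L(V, x) = -9 + ((x*V + x*x) + x)/2 = -9 + ((V*x + x²) + x)/2 = -9 + ((x² + V*x) + x)/2 = -9 + (x + x² + V*x)/2 = -9 + (x/2 + x²/2 + V*x/2) = -9 + x/2 + x²/2 + V*x/2)
√(c(-196) + L(-113, -88)) = √((-196)² + (-9 + (½)*(-88) + (½)*(-88)² + (½)*(-113)*(-88))) = √(38416 + (-9 - 44 + (½)*7744 + 4972)) = √(38416 + (-9 - 44 + 3872 + 4972)) = √(38416 + 8791) = √47207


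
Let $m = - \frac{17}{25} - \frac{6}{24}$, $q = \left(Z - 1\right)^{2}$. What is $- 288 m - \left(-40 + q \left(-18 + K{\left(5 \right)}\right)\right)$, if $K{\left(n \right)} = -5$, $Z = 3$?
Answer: $\frac{9996}{25} \approx 399.84$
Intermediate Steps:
$q = 4$ ($q = \left(3 - 1\right)^{2} = 2^{2} = 4$)
$m = - \frac{93}{100}$ ($m = \left(-17\right) \frac{1}{25} - \frac{1}{4} = - \frac{17}{25} - \frac{1}{4} = - \frac{93}{100} \approx -0.93$)
$- 288 m - \left(-40 + q \left(-18 + K{\left(5 \right)}\right)\right) = \left(-288\right) \left(- \frac{93}{100}\right) - \left(-40 + 4 \left(-18 - 5\right)\right) = \frac{6696}{25} - \left(-40 + 4 \left(-23\right)\right) = \frac{6696}{25} - \left(-40 - 92\right) = \frac{6696}{25} - -132 = \frac{6696}{25} + 132 = \frac{9996}{25}$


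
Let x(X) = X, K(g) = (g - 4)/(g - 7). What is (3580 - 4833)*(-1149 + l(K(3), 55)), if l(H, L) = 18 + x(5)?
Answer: 1410878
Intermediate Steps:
K(g) = (-4 + g)/(-7 + g)
l(H, L) = 23 (l(H, L) = 18 + 5 = 23)
(3580 - 4833)*(-1149 + l(K(3), 55)) = (3580 - 4833)*(-1149 + 23) = -1253*(-1126) = 1410878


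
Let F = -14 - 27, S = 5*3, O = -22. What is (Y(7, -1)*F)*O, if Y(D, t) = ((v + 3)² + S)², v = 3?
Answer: 2346102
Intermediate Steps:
S = 15
F = -41
Y(D, t) = 2601 (Y(D, t) = ((3 + 3)² + 15)² = (6² + 15)² = (36 + 15)² = 51² = 2601)
(Y(7, -1)*F)*O = (2601*(-41))*(-22) = -106641*(-22) = 2346102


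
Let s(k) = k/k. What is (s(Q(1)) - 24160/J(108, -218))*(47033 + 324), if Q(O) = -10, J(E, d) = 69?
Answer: -49603369/3 ≈ -1.6534e+7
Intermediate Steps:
s(k) = 1
(s(Q(1)) - 24160/J(108, -218))*(47033 + 324) = (1 - 24160/69)*(47033 + 324) = (1 - 24160*1/69)*47357 = (1 - 24160/69)*47357 = -24091/69*47357 = -49603369/3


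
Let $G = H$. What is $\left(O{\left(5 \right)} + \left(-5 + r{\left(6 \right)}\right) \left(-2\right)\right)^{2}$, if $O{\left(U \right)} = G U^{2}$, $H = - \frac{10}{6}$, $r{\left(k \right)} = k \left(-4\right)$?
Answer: $\frac{2401}{9} \approx 266.78$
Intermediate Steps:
$r{\left(k \right)} = - 4 k$
$H = - \frac{5}{3}$ ($H = \left(-10\right) \frac{1}{6} = - \frac{5}{3} \approx -1.6667$)
$G = - \frac{5}{3} \approx -1.6667$
$O{\left(U \right)} = - \frac{5 U^{2}}{3}$
$\left(O{\left(5 \right)} + \left(-5 + r{\left(6 \right)}\right) \left(-2\right)\right)^{2} = \left(- \frac{5 \cdot 5^{2}}{3} + \left(-5 - 24\right) \left(-2\right)\right)^{2} = \left(\left(- \frac{5}{3}\right) 25 + \left(-5 - 24\right) \left(-2\right)\right)^{2} = \left(- \frac{125}{3} - -58\right)^{2} = \left(- \frac{125}{3} + 58\right)^{2} = \left(\frac{49}{3}\right)^{2} = \frac{2401}{9}$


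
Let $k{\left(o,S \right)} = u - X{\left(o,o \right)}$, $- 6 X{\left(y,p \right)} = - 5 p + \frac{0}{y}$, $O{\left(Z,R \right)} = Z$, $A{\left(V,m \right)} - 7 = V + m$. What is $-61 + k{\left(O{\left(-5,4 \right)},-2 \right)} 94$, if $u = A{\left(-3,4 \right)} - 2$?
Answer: $\frac{2684}{3} \approx 894.67$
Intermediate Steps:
$A{\left(V,m \right)} = 7 + V + m$ ($A{\left(V,m \right)} = 7 + \left(V + m\right) = 7 + V + m$)
$u = 6$ ($u = \left(7 - 3 + 4\right) - 2 = 8 - 2 = 6$)
$X{\left(y,p \right)} = \frac{5 p}{6}$ ($X{\left(y,p \right)} = - \frac{- 5 p + \frac{0}{y}}{6} = - \frac{- 5 p + 0}{6} = - \frac{\left(-5\right) p}{6} = \frac{5 p}{6}$)
$k{\left(o,S \right)} = 6 - \frac{5 o}{6}$
$-61 + k{\left(O{\left(-5,4 \right)},-2 \right)} 94 = -61 + \left(6 - - \frac{25}{6}\right) 94 = -61 + \left(6 + \frac{25}{6}\right) 94 = -61 + \frac{61}{6} \cdot 94 = -61 + \frac{2867}{3} = \frac{2684}{3}$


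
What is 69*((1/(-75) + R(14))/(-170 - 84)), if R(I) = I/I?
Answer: -851/3175 ≈ -0.26803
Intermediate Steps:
R(I) = 1
69*((1/(-75) + R(14))/(-170 - 84)) = 69*((1/(-75) + 1)/(-170 - 84)) = 69*((-1/75 + 1)/(-254)) = 69*((74/75)*(-1/254)) = 69*(-37/9525) = -851/3175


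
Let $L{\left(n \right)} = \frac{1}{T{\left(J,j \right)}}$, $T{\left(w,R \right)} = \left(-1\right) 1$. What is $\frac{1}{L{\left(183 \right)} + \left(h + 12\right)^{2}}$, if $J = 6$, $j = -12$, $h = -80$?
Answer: $\frac{1}{4623} \approx 0.00021631$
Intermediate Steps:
$T{\left(w,R \right)} = -1$
$L{\left(n \right)} = -1$ ($L{\left(n \right)} = \frac{1}{-1} = -1$)
$\frac{1}{L{\left(183 \right)} + \left(h + 12\right)^{2}} = \frac{1}{-1 + \left(-80 + 12\right)^{2}} = \frac{1}{-1 + \left(-68\right)^{2}} = \frac{1}{-1 + 4624} = \frac{1}{4623}$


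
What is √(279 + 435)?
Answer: √714 ≈ 26.721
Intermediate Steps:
√(279 + 435) = √714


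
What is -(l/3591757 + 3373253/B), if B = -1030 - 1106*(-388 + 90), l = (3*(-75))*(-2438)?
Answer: -232002557857/22266047102 ≈ -10.420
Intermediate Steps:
l = 548550 (l = -225*(-2438) = 548550)
B = 328558 (B = -1030 - 1106*(-298) = -1030 + 329588 = 328558)
-(l/3591757 + 3373253/B) = -(548550/3591757 + 3373253/328558) = -(548550*(1/3591757) + 3373253*(1/328558)) = -(10350/67769 + 3373253/328558) = -1*232002557857/22266047102 = -232002557857/22266047102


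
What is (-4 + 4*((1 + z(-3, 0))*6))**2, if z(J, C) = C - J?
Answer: 8464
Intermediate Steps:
(-4 + 4*((1 + z(-3, 0))*6))**2 = (-4 + 4*((1 + (0 - 1*(-3)))*6))**2 = (-4 + 4*((1 + (0 + 3))*6))**2 = (-4 + 4*((1 + 3)*6))**2 = (-4 + 4*(4*6))**2 = (-4 + 4*24)**2 = (-4 + 96)**2 = 92**2 = 8464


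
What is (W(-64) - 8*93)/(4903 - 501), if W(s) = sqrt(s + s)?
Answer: -12/71 + 4*I*sqrt(2)/2201 ≈ -0.16901 + 0.0025701*I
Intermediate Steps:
W(s) = sqrt(2)*sqrt(s) (W(s) = sqrt(2*s) = sqrt(2)*sqrt(s))
(W(-64) - 8*93)/(4903 - 501) = (sqrt(2)*sqrt(-64) - 8*93)/(4903 - 501) = (sqrt(2)*(8*I) - 744)/4402 = (8*I*sqrt(2) - 744)*(1/4402) = (-744 + 8*I*sqrt(2))*(1/4402) = -12/71 + 4*I*sqrt(2)/2201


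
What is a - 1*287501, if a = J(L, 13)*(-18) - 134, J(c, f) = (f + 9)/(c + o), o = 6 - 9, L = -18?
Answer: -2013313/7 ≈ -2.8762e+5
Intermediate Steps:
o = -3
J(c, f) = (9 + f)/(-3 + c) (J(c, f) = (f + 9)/(c - 3) = (9 + f)/(-3 + c))
a = -806/7 (a = ((9 + 13)/(-3 - 18))*(-18) - 134 = (22/(-21))*(-18) - 134 = -1/21*22*(-18) - 134 = -22/21*(-18) - 134 = 132/7 - 134 = -806/7 ≈ -115.14)
a - 1*287501 = -806/7 - 1*287501 = -806/7 - 287501 = -2013313/7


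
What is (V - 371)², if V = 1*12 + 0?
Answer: 128881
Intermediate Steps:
V = 12 (V = 12 + 0 = 12)
(V - 371)² = (12 - 371)² = (-359)² = 128881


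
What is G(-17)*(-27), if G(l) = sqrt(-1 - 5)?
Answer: -27*I*sqrt(6) ≈ -66.136*I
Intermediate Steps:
G(l) = I*sqrt(6) (G(l) = sqrt(-6) = I*sqrt(6))
G(-17)*(-27) = (I*sqrt(6))*(-27) = -27*I*sqrt(6)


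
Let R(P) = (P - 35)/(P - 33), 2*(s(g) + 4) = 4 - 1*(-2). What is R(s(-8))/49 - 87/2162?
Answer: -33555/1800946 ≈ -0.018632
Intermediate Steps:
s(g) = -1 (s(g) = -4 + (4 - 1*(-2))/2 = -4 + (4 + 2)/2 = -4 + (1/2)*6 = -4 + 3 = -1)
R(P) = (-35 + P)/(-33 + P)
R(s(-8))/49 - 87/2162 = ((-35 - 1)/(-33 - 1))/49 - 87/2162 = (-36/(-34))*(1/49) - 87*1/2162 = -1/34*(-36)*(1/49) - 87/2162 = (18/17)*(1/49) - 87/2162 = 18/833 - 87/2162 = -33555/1800946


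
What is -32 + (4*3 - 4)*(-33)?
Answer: -296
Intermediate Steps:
-32 + (4*3 - 4)*(-33) = -32 + (12 - 4)*(-33) = -32 + 8*(-33) = -32 - 264 = -296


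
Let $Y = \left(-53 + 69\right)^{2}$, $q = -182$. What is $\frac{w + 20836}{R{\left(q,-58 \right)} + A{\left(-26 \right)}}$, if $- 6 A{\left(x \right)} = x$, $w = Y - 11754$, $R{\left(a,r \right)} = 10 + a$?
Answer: $- \frac{28014}{503} \approx -55.694$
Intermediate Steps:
$Y = 256$ ($Y = 16^{2} = 256$)
$w = -11498$ ($w = 256 - 11754 = -11498$)
$A{\left(x \right)} = - \frac{x}{6}$
$\frac{w + 20836}{R{\left(q,-58 \right)} + A{\left(-26 \right)}} = \frac{-11498 + 20836}{\left(10 - 182\right) - - \frac{13}{3}} = \frac{9338}{-172 + \frac{13}{3}} = \frac{9338}{- \frac{503}{3}} = 9338 \left(- \frac{3}{503}\right) = - \frac{28014}{503}$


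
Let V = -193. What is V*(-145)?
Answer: 27985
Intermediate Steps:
V*(-145) = -193*(-145) = 27985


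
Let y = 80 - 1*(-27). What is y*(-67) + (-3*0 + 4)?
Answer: -7165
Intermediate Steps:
y = 107 (y = 80 + 27 = 107)
y*(-67) + (-3*0 + 4) = 107*(-67) + (-3*0 + 4) = -7169 + (0 + 4) = -7169 + 4 = -7165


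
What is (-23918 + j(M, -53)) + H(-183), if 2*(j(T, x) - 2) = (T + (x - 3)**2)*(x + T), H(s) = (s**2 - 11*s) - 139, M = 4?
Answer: -65483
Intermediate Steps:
H(s) = -139 + s**2 - 11*s
j(T, x) = 2 + (T + x)*(T + (-3 + x)**2)/2 (j(T, x) = 2 + ((T + (x - 3)**2)*(x + T))/2 = 2 + ((T + (-3 + x)**2)*(T + x))/2 = 2 + ((T + x)*(T + (-3 + x)**2))/2 = 2 + (T + x)*(T + (-3 + x)**2)/2)
(-23918 + j(M, -53)) + H(-183) = (-23918 + (2 + (1/2)*4**2 + (1/2)*4*(-53) + (1/2)*4*(-3 - 53)**2 + (1/2)*(-53)*(-3 - 53)**2)) + (-139 + (-183)**2 - 11*(-183)) = (-23918 + (2 + (1/2)*16 - 106 + (1/2)*4*(-56)**2 + (1/2)*(-53)*(-56)**2)) + (-139 + 33489 + 2013) = (-23918 + (2 + 8 - 106 + (1/2)*4*3136 + (1/2)*(-53)*3136)) + 35363 = (-23918 + (2 + 8 - 106 + 6272 - 83104)) + 35363 = (-23918 - 76928) + 35363 = -100846 + 35363 = -65483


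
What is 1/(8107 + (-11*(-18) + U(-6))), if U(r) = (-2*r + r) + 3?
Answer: 1/8314 ≈ 0.00012028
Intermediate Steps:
U(r) = 3 - r (U(r) = -r + 3 = 3 - r)
1/(8107 + (-11*(-18) + U(-6))) = 1/(8107 + (-11*(-18) + (3 - 1*(-6)))) = 1/(8107 + (198 + (3 + 6))) = 1/(8107 + (198 + 9)) = 1/(8107 + 207) = 1/8314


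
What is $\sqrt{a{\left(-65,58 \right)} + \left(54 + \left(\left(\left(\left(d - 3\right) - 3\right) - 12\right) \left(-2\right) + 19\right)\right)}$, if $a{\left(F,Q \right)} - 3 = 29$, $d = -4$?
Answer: $\sqrt{149} \approx 12.207$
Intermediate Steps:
$a{\left(F,Q \right)} = 32$ ($a{\left(F,Q \right)} = 3 + 29 = 32$)
$\sqrt{a{\left(-65,58 \right)} + \left(54 + \left(\left(\left(\left(d - 3\right) - 3\right) - 12\right) \left(-2\right) + 19\right)\right)} = \sqrt{32 + \left(54 + \left(\left(\left(\left(-4 - 3\right) - 3\right) - 12\right) \left(-2\right) + 19\right)\right)} = \sqrt{32 + \left(54 + \left(\left(\left(-7 - 3\right) - 12\right) \left(-2\right) + 19\right)\right)} = \sqrt{32 + \left(54 + \left(\left(-10 - 12\right) \left(-2\right) + 19\right)\right)} = \sqrt{32 + \left(54 + \left(\left(-22\right) \left(-2\right) + 19\right)\right)} = \sqrt{32 + \left(54 + \left(44 + 19\right)\right)} = \sqrt{32 + \left(54 + 63\right)} = \sqrt{32 + 117} = \sqrt{149}$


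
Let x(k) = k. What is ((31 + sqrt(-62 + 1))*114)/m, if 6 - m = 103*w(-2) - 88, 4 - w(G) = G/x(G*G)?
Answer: -7068/739 - 228*I*sqrt(61)/739 ≈ -9.5643 - 2.4097*I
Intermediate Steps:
w(G) = 4 - 1/G (w(G) = 4 - G/(G*G) = 4 - G/(G**2) = 4 - G/G**2 = 4 - 1/G)
m = -739/2 (m = 6 - (103*(4 - 1/(-2)) - 88) = 6 - (103*(4 - 1*(-1/2)) - 88) = 6 - (103*(4 + 1/2) - 88) = 6 - (103*(9/2) - 88) = 6 - (927/2 - 88) = 6 - 1*751/2 = 6 - 751/2 = -739/2 ≈ -369.50)
((31 + sqrt(-62 + 1))*114)/m = ((31 + sqrt(-62 + 1))*114)/(-739/2) = ((31 + sqrt(-61))*114)*(-2/739) = ((31 + I*sqrt(61))*114)*(-2/739) = (3534 + 114*I*sqrt(61))*(-2/739) = -7068/739 - 228*I*sqrt(61)/739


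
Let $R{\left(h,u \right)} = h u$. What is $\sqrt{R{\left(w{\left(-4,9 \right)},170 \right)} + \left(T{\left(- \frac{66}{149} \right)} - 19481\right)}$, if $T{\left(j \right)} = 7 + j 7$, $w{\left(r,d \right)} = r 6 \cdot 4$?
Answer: $\frac{2 i \sqrt{198682858}}{149} \approx 189.2 i$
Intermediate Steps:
$w{\left(r,d \right)} = 24 r$ ($w{\left(r,d \right)} = 6 r 4 = 24 r$)
$T{\left(j \right)} = 7 + 7 j$
$\sqrt{R{\left(w{\left(-4,9 \right)},170 \right)} + \left(T{\left(- \frac{66}{149} \right)} - 19481\right)} = \sqrt{24 \left(-4\right) 170 - \left(19474 - - \frac{462}{149}\right)} = \sqrt{\left(-96\right) 170 - \left(19474 - \left(-462\right) \frac{1}{149}\right)} = \sqrt{-16320 + \left(\left(7 + 7 \left(- \frac{66}{149}\right)\right) - 19481\right)} = \sqrt{-16320 + \left(\left(7 - \frac{462}{149}\right) - 19481\right)} = \sqrt{-16320 + \left(\frac{581}{149} - 19481\right)} = \sqrt{-16320 - \frac{2902088}{149}} = \sqrt{- \frac{5333768}{149}} = \frac{2 i \sqrt{198682858}}{149}$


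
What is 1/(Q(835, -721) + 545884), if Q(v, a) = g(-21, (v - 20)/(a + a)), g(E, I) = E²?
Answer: 1/546325 ≈ 1.8304e-6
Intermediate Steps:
Q(v, a) = 441 (Q(v, a) = (-21)² = 441)
1/(Q(835, -721) + 545884) = 1/(441 + 545884) = 1/546325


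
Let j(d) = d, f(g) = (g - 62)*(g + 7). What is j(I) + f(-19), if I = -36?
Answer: 936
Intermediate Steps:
f(g) = (-62 + g)*(7 + g)
j(I) + f(-19) = -36 + (-434 + (-19)² - 55*(-19)) = -36 + (-434 + 361 + 1045) = -36 + 972 = 936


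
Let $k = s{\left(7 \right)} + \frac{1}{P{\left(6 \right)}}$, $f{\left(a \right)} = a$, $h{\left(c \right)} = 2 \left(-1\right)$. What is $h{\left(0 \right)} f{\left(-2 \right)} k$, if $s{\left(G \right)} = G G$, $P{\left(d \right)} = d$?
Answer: $\frac{590}{3} \approx 196.67$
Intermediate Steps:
$h{\left(c \right)} = -2$
$s{\left(G \right)} = G^{2}$
$k = \frac{295}{6}$ ($k = 7^{2} + \frac{1}{6} = 49 + \frac{1}{6} = \frac{295}{6} \approx 49.167$)
$h{\left(0 \right)} f{\left(-2 \right)} k = \left(-2\right) \left(-2\right) \frac{295}{6} = 4 \cdot \frac{295}{6} = \frac{590}{3}$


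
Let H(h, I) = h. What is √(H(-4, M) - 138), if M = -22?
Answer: I*√142 ≈ 11.916*I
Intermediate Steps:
√(H(-4, M) - 138) = √(-4 - 138) = √(-142) = I*√142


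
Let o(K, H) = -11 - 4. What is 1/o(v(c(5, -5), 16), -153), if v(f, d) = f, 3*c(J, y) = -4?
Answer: -1/15 ≈ -0.066667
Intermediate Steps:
c(J, y) = -4/3 (c(J, y) = (⅓)*(-4) = -4/3)
o(K, H) = -15
1/o(v(c(5, -5), 16), -153) = 1/(-15) = -1/15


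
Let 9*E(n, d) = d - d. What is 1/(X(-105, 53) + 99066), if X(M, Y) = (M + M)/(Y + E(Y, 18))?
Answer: 53/5250288 ≈ 1.0095e-5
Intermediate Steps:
E(n, d) = 0 (E(n, d) = (d - d)/9 = (⅑)*0 = 0)
X(M, Y) = 2*M/Y (X(M, Y) = (M + M)/(Y + 0) = (2*M)/Y = 2*M/Y)
1/(X(-105, 53) + 99066) = 1/(2*(-105)/53 + 99066) = 1/(2*(-105)*(1/53) + 99066) = 1/(-210/53 + 99066) = 1/(5250288/53) = 53/5250288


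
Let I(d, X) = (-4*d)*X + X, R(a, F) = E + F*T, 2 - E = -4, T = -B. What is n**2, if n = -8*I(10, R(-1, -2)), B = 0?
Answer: 3504384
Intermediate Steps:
T = 0 (T = -1*0 = 0)
E = 6 (E = 2 - 1*(-4) = 2 + 4 = 6)
R(a, F) = 6 (R(a, F) = 6 + F*0 = 6 + 0 = 6)
I(d, X) = X - 4*X*d (I(d, X) = -4*X*d + X = X - 4*X*d)
n = 1872 (n = -48*(1 - 4*10) = -48*(1 - 40) = -48*(-39) = -8*(-234) = 1872)
n**2 = 1872**2 = 3504384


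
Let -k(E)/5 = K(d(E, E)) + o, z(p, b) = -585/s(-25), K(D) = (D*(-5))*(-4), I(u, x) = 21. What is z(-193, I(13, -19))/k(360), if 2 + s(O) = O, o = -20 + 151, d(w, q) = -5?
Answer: -13/93 ≈ -0.13978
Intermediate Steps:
K(D) = 20*D (K(D) = -5*D*(-4) = 20*D)
o = 131
s(O) = -2 + O
z(p, b) = 65/3 (z(p, b) = -585/(-2 - 25) = -585/(-27) = -585*(-1/27) = 65/3)
k(E) = -155 (k(E) = -5*(20*(-5) + 131) = -5*(-100 + 131) = -5*31 = -155)
z(-193, I(13, -19))/k(360) = (65/3)/(-155) = (65/3)*(-1/155) = -13/93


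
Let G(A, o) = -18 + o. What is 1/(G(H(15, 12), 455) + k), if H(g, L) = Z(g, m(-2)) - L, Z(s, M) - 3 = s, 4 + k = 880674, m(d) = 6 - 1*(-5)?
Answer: 1/881107 ≈ 1.1349e-6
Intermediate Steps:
m(d) = 11 (m(d) = 6 + 5 = 11)
k = 880670 (k = -4 + 880674 = 880670)
Z(s, M) = 3 + s
H(g, L) = 3 + g - L (H(g, L) = (3 + g) - L = 3 + g - L)
1/(G(H(15, 12), 455) + k) = 1/((-18 + 455) + 880670) = 1/(437 + 880670) = 1/881107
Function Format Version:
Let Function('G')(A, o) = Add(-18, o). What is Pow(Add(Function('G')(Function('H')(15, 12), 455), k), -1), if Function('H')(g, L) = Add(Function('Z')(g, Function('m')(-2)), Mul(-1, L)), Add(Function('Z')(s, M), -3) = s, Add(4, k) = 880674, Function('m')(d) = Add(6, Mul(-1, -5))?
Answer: Rational(1, 881107) ≈ 1.1349e-6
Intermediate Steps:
Function('m')(d) = 11 (Function('m')(d) = Add(6, 5) = 11)
k = 880670 (k = Add(-4, 880674) = 880670)
Function('Z')(s, M) = Add(3, s)
Function('H')(g, L) = Add(3, g, Mul(-1, L)) (Function('H')(g, L) = Add(Add(3, g), Mul(-1, L)) = Add(3, g, Mul(-1, L)))
Pow(Add(Function('G')(Function('H')(15, 12), 455), k), -1) = Pow(Add(Add(-18, 455), 880670), -1) = Pow(Add(437, 880670), -1) = Pow(881107, -1) = Rational(1, 881107)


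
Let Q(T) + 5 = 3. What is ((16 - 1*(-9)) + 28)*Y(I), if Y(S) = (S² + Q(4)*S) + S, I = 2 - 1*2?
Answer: 0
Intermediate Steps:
I = 0 (I = 2 - 2 = 0)
Q(T) = -2 (Q(T) = -5 + 3 = -2)
Y(S) = S² - S (Y(S) = (S² - 2*S) + S = S² - S)
((16 - 1*(-9)) + 28)*Y(I) = ((16 - 1*(-9)) + 28)*(0*(-1 + 0)) = ((16 + 9) + 28)*(0*(-1)) = (25 + 28)*0 = 53*0 = 0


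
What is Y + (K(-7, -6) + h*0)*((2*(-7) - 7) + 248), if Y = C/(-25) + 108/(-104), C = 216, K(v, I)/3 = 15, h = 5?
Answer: 6633459/650 ≈ 10205.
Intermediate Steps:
K(v, I) = 45 (K(v, I) = 3*15 = 45)
Y = -6291/650 (Y = 216/(-25) + 108/(-104) = 216*(-1/25) + 108*(-1/104) = -216/25 - 27/26 = -6291/650 ≈ -9.6785)
Y + (K(-7, -6) + h*0)*((2*(-7) - 7) + 248) = -6291/650 + (45 + 5*0)*((2*(-7) - 7) + 248) = -6291/650 + (45 + 0)*((-14 - 7) + 248) = -6291/650 + 45*(-21 + 248) = -6291/650 + 45*227 = -6291/650 + 10215 = 6633459/650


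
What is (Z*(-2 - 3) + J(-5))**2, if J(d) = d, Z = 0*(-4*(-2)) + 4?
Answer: 625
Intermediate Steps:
Z = 4 (Z = 0*8 + 4 = 0 + 4 = 4)
(Z*(-2 - 3) + J(-5))**2 = (4*(-2 - 3) - 5)**2 = (4*(-5) - 5)**2 = (-20 - 5)**2 = (-25)**2 = 625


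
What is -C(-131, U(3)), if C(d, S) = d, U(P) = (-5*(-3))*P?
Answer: 131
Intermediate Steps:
U(P) = 15*P
-C(-131, U(3)) = -1*(-131) = 131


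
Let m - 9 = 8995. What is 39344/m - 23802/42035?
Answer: 359877958/94620785 ≈ 3.8034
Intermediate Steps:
m = 9004 (m = 9 + 8995 = 9004)
39344/m - 23802/42035 = 39344/9004 - 23802/42035 = 39344*(1/9004) - 23802*1/42035 = 9836/2251 - 23802/42035 = 359877958/94620785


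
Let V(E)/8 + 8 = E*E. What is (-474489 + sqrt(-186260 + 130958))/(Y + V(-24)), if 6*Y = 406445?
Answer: -2846934/433709 + 6*I*sqrt(55302)/433709 ≈ -6.5642 + 0.0032533*I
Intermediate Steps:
V(E) = -64 + 8*E**2 (V(E) = -64 + 8*(E*E) = -64 + 8*E**2)
Y = 406445/6 (Y = (1/6)*406445 = 406445/6 ≈ 67741.)
(-474489 + sqrt(-186260 + 130958))/(Y + V(-24)) = (-474489 + sqrt(-186260 + 130958))/(406445/6 + (-64 + 8*(-24)**2)) = (-474489 + sqrt(-55302))/(406445/6 + (-64 + 8*576)) = (-474489 + I*sqrt(55302))/(406445/6 + (-64 + 4608)) = (-474489 + I*sqrt(55302))/(406445/6 + 4544) = (-474489 + I*sqrt(55302))/(433709/6) = (-474489 + I*sqrt(55302))*(6/433709) = -2846934/433709 + 6*I*sqrt(55302)/433709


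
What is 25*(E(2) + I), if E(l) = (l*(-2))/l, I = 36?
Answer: 850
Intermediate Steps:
E(l) = -2 (E(l) = (-2*l)/l = -2)
25*(E(2) + I) = 25*(-2 + 36) = 25*34 = 850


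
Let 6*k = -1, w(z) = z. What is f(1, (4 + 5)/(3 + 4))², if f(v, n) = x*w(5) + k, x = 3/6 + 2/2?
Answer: 484/9 ≈ 53.778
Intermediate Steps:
k = -⅙ (k = (⅙)*(-1) = -⅙ ≈ -0.16667)
x = 3/2 (x = 3*(⅙) + 2*(½) = ½ + 1 = 3/2 ≈ 1.5000)
f(v, n) = 22/3 (f(v, n) = (3/2)*5 - ⅙ = 15/2 - ⅙ = 22/3)
f(1, (4 + 5)/(3 + 4))² = (22/3)² = 484/9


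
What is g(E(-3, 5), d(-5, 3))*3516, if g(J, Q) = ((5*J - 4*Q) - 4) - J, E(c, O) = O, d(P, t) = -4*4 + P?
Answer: 351600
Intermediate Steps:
d(P, t) = -16 + P
g(J, Q) = -4 - 4*Q + 4*J (g(J, Q) = ((-4*Q + 5*J) - 4) - J = (-4 - 4*Q + 5*J) - J = -4 - 4*Q + 4*J)
g(E(-3, 5), d(-5, 3))*3516 = (-4 - 4*(-16 - 5) + 4*5)*3516 = (-4 - 4*(-21) + 20)*3516 = (-4 + 84 + 20)*3516 = 100*3516 = 351600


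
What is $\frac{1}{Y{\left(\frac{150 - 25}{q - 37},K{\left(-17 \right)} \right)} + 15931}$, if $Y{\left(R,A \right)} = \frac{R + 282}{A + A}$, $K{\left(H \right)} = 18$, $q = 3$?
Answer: $\frac{1224}{19509007} \approx 6.274 \cdot 10^{-5}$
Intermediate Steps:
$Y{\left(R,A \right)} = \frac{282 + R}{2 A}$
$\frac{1}{Y{\left(\frac{150 - 25}{q - 37},K{\left(-17 \right)} \right)} + 15931} = \frac{1}{\frac{282 + \frac{150 - 25}{3 - 37}}{2 \cdot 18} + 15931} = \frac{1}{\frac{1}{2} \cdot \frac{1}{18} \left(282 + \frac{125}{-34}\right) + 15931} = \frac{1}{\frac{1}{2} \cdot \frac{1}{18} \left(282 + 125 \left(- \frac{1}{34}\right)\right) + 15931} = \frac{1}{\frac{1}{2} \cdot \frac{1}{18} \left(282 - \frac{125}{34}\right) + 15931} = \frac{1}{\frac{1}{2} \cdot \frac{1}{18} \cdot \frac{9463}{34} + 15931} = \frac{1}{\frac{9463}{1224} + 15931} = \frac{1}{\frac{19509007}{1224}} = \frac{1224}{19509007}$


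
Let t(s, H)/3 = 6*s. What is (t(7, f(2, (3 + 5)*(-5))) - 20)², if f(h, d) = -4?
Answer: 11236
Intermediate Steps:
t(s, H) = 18*s (t(s, H) = 3*(6*s) = 18*s)
(t(7, f(2, (3 + 5)*(-5))) - 20)² = (18*7 - 20)² = (126 - 20)² = 106² = 11236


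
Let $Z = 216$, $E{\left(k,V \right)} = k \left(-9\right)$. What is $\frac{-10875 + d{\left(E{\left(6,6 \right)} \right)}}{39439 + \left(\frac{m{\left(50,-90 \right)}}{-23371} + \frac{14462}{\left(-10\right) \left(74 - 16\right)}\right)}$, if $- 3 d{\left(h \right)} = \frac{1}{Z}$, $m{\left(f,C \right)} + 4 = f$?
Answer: $- \frac{23880841753795}{86550885601956} \approx -0.27592$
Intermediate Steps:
$m{\left(f,C \right)} = -4 + f$
$E{\left(k,V \right)} = - 9 k$
$d{\left(h \right)} = - \frac{1}{648}$ ($d{\left(h \right)} = - \frac{1}{3 \cdot 216} = \left(- \frac{1}{3}\right) \frac{1}{216} = - \frac{1}{648}$)
$\frac{-10875 + d{\left(E{\left(6,6 \right)} \right)}}{39439 + \left(\frac{m{\left(50,-90 \right)}}{-23371} + \frac{14462}{\left(-10\right) \left(74 - 16\right)}\right)} = \frac{-10875 - \frac{1}{648}}{39439 + \left(\frac{-4 + 50}{-23371} + \frac{14462}{\left(-10\right) \left(74 - 16\right)}\right)} = - \frac{7047001}{648 \left(39439 + \left(46 \left(- \frac{1}{23371}\right) + \frac{14462}{\left(-10\right) 58}\right)\right)} = - \frac{7047001}{648 \left(39439 + \left(- \frac{46}{23371} + \frac{14462}{-580}\right)\right)} = - \frac{7047001}{648 \left(39439 + \left(- \frac{46}{23371} + 14462 \left(- \frac{1}{580}\right)\right)\right)} = - \frac{7047001}{648 \left(39439 - \frac{169009041}{6777590}\right)} = - \frac{7047001}{648 \cdot \frac{267132362969}{6777590}} = \left(- \frac{7047001}{648}\right) \frac{6777590}{267132362969} = - \frac{23880841753795}{86550885601956}$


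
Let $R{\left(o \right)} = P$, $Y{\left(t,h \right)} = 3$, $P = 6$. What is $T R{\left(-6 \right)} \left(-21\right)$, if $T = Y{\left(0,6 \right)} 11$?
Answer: $-4158$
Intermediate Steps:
$R{\left(o \right)} = 6$
$T = 33$ ($T = 3 \cdot 11 = 33$)
$T R{\left(-6 \right)} \left(-21\right) = 33 \cdot 6 \left(-21\right) = 198 \left(-21\right) = -4158$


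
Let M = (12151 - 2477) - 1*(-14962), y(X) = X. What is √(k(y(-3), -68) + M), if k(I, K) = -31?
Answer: √24605 ≈ 156.86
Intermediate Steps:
M = 24636 (M = 9674 + 14962 = 24636)
√(k(y(-3), -68) + M) = √(-31 + 24636) = √24605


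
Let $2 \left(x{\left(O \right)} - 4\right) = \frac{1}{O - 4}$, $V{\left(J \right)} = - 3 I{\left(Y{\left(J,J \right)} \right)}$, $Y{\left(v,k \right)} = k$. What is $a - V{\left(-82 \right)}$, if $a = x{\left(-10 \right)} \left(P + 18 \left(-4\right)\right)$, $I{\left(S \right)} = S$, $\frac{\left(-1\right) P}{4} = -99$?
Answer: $\frac{7269}{7} \approx 1038.4$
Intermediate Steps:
$P = 396$ ($P = \left(-4\right) \left(-99\right) = 396$)
$V{\left(J \right)} = - 3 J$
$x{\left(O \right)} = 4 + \frac{1}{2 \left(-4 + O\right)}$ ($x{\left(O \right)} = 4 + \frac{1}{2 \left(O - 4\right)} = 4 + \frac{1}{2 \left(-4 + O\right)}$)
$a = \frac{8991}{7}$ ($a = \frac{-31 + 8 \left(-10\right)}{2 \left(-4 - 10\right)} \left(396 + 18 \left(-4\right)\right) = \frac{-31 - 80}{2 \left(-14\right)} \left(396 - 72\right) = \frac{1}{2} \left(- \frac{1}{14}\right) \left(-111\right) 324 = \frac{111}{28} \cdot 324 = \frac{8991}{7} \approx 1284.4$)
$a - V{\left(-82 \right)} = \frac{8991}{7} - \left(-3\right) \left(-82\right) = \frac{8991}{7} - 246 = \frac{7269}{7}$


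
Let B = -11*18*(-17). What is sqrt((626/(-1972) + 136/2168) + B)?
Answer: sqrt(240311003996010)/267206 ≈ 58.015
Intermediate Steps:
B = 3366 (B = -198*(-17) = 3366)
sqrt((626/(-1972) + 136/2168) + B) = sqrt((626/(-1972) + 136/2168) + 3366) = sqrt((626*(-1/1972) + 136*(1/2168)) + 3366) = sqrt((-313/986 + 17/271) + 3366) = sqrt(-68061/267206 + 3366) = sqrt(899347335/267206) = sqrt(240311003996010)/267206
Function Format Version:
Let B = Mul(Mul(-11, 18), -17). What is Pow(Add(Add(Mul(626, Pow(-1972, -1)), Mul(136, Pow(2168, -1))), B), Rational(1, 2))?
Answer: Mul(Rational(1, 267206), Pow(240311003996010, Rational(1, 2))) ≈ 58.015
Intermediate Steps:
B = 3366 (B = Mul(-198, -17) = 3366)
Pow(Add(Add(Mul(626, Pow(-1972, -1)), Mul(136, Pow(2168, -1))), B), Rational(1, 2)) = Pow(Add(Add(Mul(626, Pow(-1972, -1)), Mul(136, Pow(2168, -1))), 3366), Rational(1, 2)) = Pow(Add(Add(Mul(626, Rational(-1, 1972)), Mul(136, Rational(1, 2168))), 3366), Rational(1, 2)) = Pow(Add(Add(Rational(-313, 986), Rational(17, 271)), 3366), Rational(1, 2)) = Pow(Add(Rational(-68061, 267206), 3366), Rational(1, 2)) = Pow(Rational(899347335, 267206), Rational(1, 2)) = Mul(Rational(1, 267206), Pow(240311003996010, Rational(1, 2)))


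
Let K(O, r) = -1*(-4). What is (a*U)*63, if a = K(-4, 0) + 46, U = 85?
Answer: 267750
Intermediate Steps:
K(O, r) = 4
a = 50 (a = 4 + 46 = 50)
(a*U)*63 = (50*85)*63 = 4250*63 = 267750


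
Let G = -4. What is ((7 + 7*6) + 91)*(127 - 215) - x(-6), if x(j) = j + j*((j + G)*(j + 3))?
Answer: -12134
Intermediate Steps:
x(j) = j + j*(-4 + j)*(3 + j) (x(j) = j + j*((j - 4)*(j + 3)) = j + j*((-4 + j)*(3 + j)) = j + j*(-4 + j)*(3 + j))
((7 + 7*6) + 91)*(127 - 215) - x(-6) = ((7 + 7*6) + 91)*(127 - 215) - (-6)*(-11 + (-6)**2 - 1*(-6)) = ((7 + 42) + 91)*(-88) - (-6)*(-11 + 36 + 6) = (49 + 91)*(-88) - (-6)*31 = 140*(-88) - 1*(-186) = -12320 + 186 = -12134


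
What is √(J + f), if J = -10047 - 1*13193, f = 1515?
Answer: 5*I*√869 ≈ 147.39*I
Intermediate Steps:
J = -23240 (J = -10047 - 13193 = -23240)
√(J + f) = √(-23240 + 1515) = √(-21725) = 5*I*√869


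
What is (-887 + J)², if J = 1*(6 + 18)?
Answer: 744769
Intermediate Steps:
J = 24 (J = 1*24 = 24)
(-887 + J)² = (-887 + 24)² = (-863)² = 744769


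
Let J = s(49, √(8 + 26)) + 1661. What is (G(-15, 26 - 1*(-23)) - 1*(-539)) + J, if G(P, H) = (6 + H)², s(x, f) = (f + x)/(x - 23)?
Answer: 135899/26 + √34/26 ≈ 5227.1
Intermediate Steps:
s(x, f) = (f + x)/(-23 + x)
J = 43235/26 + √34/26 (J = (√(8 + 26) + 49)/(-23 + 49) + 1661 = (√34 + 49)/26 + 1661 = (49 + √34)/26 + 1661 = (49/26 + √34/26) + 1661 = 43235/26 + √34/26 ≈ 1663.1)
(G(-15, 26 - 1*(-23)) - 1*(-539)) + J = ((6 + (26 - 1*(-23)))² - 1*(-539)) + (43235/26 + √34/26) = ((6 + (26 + 23))² + 539) + (43235/26 + √34/26) = ((6 + 49)² + 539) + (43235/26 + √34/26) = (55² + 539) + (43235/26 + √34/26) = (3025 + 539) + (43235/26 + √34/26) = 3564 + (43235/26 + √34/26) = 135899/26 + √34/26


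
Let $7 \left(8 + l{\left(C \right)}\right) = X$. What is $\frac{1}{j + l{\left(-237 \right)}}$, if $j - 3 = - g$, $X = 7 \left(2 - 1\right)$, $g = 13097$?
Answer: $- \frac{1}{13101} \approx -7.633 \cdot 10^{-5}$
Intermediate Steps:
$X = 7$ ($X = 7 \cdot 1 = 7$)
$l{\left(C \right)} = -7$ ($l{\left(C \right)} = -8 + \frac{1}{7} \cdot 7 = -8 + 1 = -7$)
$j = -13094$ ($j = 3 - 13097 = -13094$)
$\frac{1}{j + l{\left(-237 \right)}} = \frac{1}{-13094 - 7} = \frac{1}{-13101} = - \frac{1}{13101}$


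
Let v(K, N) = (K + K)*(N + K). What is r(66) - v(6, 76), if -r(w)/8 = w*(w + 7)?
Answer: -39528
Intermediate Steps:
v(K, N) = 2*K*(K + N) (v(K, N) = (2*K)*(K + N) = 2*K*(K + N))
r(w) = -8*w*(7 + w) (r(w) = -8*w*(w + 7) = -8*w*(7 + w))
r(66) - v(6, 76) = -8*66*(7 + 66) - 2*6*(6 + 76) = -8*66*73 - 2*6*82 = -38544 - 1*984 = -38544 - 984 = -39528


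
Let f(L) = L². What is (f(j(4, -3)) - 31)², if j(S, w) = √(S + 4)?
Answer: 529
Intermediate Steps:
j(S, w) = √(4 + S)
(f(j(4, -3)) - 31)² = ((√(4 + 4))² - 31)² = ((√8)² - 31)² = ((2*√2)² - 31)² = (8 - 31)² = (-23)² = 529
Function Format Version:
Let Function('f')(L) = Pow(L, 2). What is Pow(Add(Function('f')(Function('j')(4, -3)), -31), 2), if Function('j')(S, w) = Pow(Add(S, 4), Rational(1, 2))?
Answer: 529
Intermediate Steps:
Function('j')(S, w) = Pow(Add(4, S), Rational(1, 2))
Pow(Add(Function('f')(Function('j')(4, -3)), -31), 2) = Pow(Add(Pow(Pow(Add(4, 4), Rational(1, 2)), 2), -31), 2) = Pow(Add(Pow(Pow(8, Rational(1, 2)), 2), -31), 2) = Pow(Add(Pow(Mul(2, Pow(2, Rational(1, 2))), 2), -31), 2) = Pow(Add(8, -31), 2) = Pow(-23, 2) = 529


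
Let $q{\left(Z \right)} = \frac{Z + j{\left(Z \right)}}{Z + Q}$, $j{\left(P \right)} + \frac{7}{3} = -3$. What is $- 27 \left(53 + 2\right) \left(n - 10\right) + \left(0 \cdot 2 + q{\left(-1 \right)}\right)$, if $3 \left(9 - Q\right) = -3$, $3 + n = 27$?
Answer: $- \frac{561349}{27} \approx -20791.0$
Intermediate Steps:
$j{\left(P \right)} = - \frac{16}{3}$ ($j{\left(P \right)} = - \frac{7}{3} - 3 = - \frac{16}{3}$)
$n = 24$ ($n = -3 + 27 = 24$)
$Q = 10$ ($Q = 9 - -1 = 9 + 1 = 10$)
$q{\left(Z \right)} = \frac{- \frac{16}{3} + Z}{10 + Z}$ ($q{\left(Z \right)} = \frac{Z - \frac{16}{3}}{Z + 10} = \frac{- \frac{16}{3} + Z}{10 + Z}$)
$- 27 \left(53 + 2\right) \left(n - 10\right) + \left(0 \cdot 2 + q{\left(-1 \right)}\right) = - 27 \left(53 + 2\right) \left(24 - 10\right) + \left(0 \cdot 2 + \frac{- \frac{16}{3} - 1}{10 - 1}\right) = - 27 \cdot 55 \cdot 14 + \left(0 + \frac{1}{9} \left(- \frac{19}{3}\right)\right) = \left(-27\right) 770 + \left(0 + \frac{1}{9} \left(- \frac{19}{3}\right)\right) = -20790 + \left(0 - \frac{19}{27}\right) = -20790 - \frac{19}{27} = - \frac{561349}{27}$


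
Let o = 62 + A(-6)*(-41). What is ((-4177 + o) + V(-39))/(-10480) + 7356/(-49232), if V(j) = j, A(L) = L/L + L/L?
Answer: 1026999/4030870 ≈ 0.25478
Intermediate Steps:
A(L) = 2 (A(L) = 1 + 1 = 2)
o = -20 (o = 62 + 2*(-41) = 62 - 82 = -20)
((-4177 + o) + V(-39))/(-10480) + 7356/(-49232) = ((-4177 - 20) - 39)/(-10480) + 7356/(-49232) = (-4197 - 39)*(-1/10480) + 7356*(-1/49232) = -4236*(-1/10480) - 1839/12308 = 1059/2620 - 1839/12308 = 1026999/4030870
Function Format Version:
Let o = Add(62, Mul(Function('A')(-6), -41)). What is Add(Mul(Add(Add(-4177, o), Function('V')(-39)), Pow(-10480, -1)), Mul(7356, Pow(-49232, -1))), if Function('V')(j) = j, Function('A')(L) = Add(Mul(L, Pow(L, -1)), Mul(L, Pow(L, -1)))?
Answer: Rational(1026999, 4030870) ≈ 0.25478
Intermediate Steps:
Function('A')(L) = 2 (Function('A')(L) = Add(1, 1) = 2)
o = -20 (o = Add(62, Mul(2, -41)) = Add(62, -82) = -20)
Add(Mul(Add(Add(-4177, o), Function('V')(-39)), Pow(-10480, -1)), Mul(7356, Pow(-49232, -1))) = Add(Mul(Add(Add(-4177, -20), -39), Pow(-10480, -1)), Mul(7356, Pow(-49232, -1))) = Add(Mul(Add(-4197, -39), Rational(-1, 10480)), Mul(7356, Rational(-1, 49232))) = Add(Mul(-4236, Rational(-1, 10480)), Rational(-1839, 12308)) = Add(Rational(1059, 2620), Rational(-1839, 12308)) = Rational(1026999, 4030870)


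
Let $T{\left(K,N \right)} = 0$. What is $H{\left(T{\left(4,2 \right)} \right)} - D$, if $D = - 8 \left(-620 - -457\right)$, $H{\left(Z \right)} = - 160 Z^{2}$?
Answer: $-1304$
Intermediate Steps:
$D = 1304$ ($D = - 8 \left(-620 + 457\right) = \left(-8\right) \left(-163\right) = 1304$)
$H{\left(T{\left(4,2 \right)} \right)} - D = - 160 \cdot 0^{2} - 1304 = \left(-160\right) 0 - 1304 = 0 - 1304 = -1304$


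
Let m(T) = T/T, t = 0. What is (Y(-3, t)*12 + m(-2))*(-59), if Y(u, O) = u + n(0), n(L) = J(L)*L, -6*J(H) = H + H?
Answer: 2065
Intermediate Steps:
J(H) = -H/3 (J(H) = -(H + H)/6 = -H/3)
n(L) = -L²/3 (n(L) = (-L/3)*L = -L²/3)
m(T) = 1
Y(u, O) = u (Y(u, O) = u - ⅓*0² = u - ⅓*0 = u + 0 = u)
(Y(-3, t)*12 + m(-2))*(-59) = (-3*12 + 1)*(-59) = (-36 + 1)*(-59) = -35*(-59) = 2065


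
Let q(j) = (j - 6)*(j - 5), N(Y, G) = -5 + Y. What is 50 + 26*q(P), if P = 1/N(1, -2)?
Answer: 7225/8 ≈ 903.13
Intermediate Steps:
P = -¼ (P = 1/(-5 + 1) = 1/(-4) = -¼ ≈ -0.25000)
q(j) = (-6 + j)*(-5 + j)
50 + 26*q(P) = 50 + 26*(30 + (-¼)² - 11*(-¼)) = 50 + 26*(30 + 1/16 + 11/4) = 50 + 26*(525/16) = 50 + 6825/8 = 7225/8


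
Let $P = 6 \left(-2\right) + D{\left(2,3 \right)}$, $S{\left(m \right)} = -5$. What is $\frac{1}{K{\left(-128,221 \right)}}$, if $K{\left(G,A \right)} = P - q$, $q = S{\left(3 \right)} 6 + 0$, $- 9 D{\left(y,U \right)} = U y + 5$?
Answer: $\frac{9}{151} \approx 0.059603$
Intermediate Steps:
$D{\left(y,U \right)} = - \frac{5}{9} - \frac{U y}{9}$ ($D{\left(y,U \right)} = - \frac{U y + 5}{9} = - \frac{5 + U y}{9} = - \frac{5}{9} - \frac{U y}{9}$)
$P = - \frac{119}{9}$ ($P = 6 \left(-2\right) - \left(\frac{5}{9} + \frac{1}{3} \cdot 2\right) = -12 - \frac{11}{9} = - \frac{119}{9} \approx -13.222$)
$q = -30$ ($q = \left(-5\right) 6 + 0 = -30 + 0 = -30$)
$K{\left(G,A \right)} = \frac{151}{9}$ ($K{\left(G,A \right)} = - \frac{119}{9} - -30 = - \frac{119}{9} + 30 = \frac{151}{9}$)
$\frac{1}{K{\left(-128,221 \right)}} = \frac{1}{\frac{151}{9}} = \frac{9}{151}$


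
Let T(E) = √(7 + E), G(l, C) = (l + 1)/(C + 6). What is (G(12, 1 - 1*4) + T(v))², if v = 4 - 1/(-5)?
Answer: 1349/45 + 52*√70/15 ≈ 58.982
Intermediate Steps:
G(l, C) = (1 + l)/(6 + C)
v = 21/5 (v = 4 - (-1)/5 = 4 - 1*(-⅕) = 4 + ⅕ = 21/5 ≈ 4.2000)
(G(12, 1 - 1*4) + T(v))² = ((1 + 12)/(6 + (1 - 1*4)) + √(7 + 21/5))² = (13/(6 + (1 - 4)) + √(56/5))² = (13/(6 - 3) + 2*√70/5)² = (13/3 + 2*√70/5)²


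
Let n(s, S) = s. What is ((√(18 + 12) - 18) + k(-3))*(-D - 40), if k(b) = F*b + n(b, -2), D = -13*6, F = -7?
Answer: 38*√30 ≈ 208.13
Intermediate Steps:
D = -78
k(b) = -6*b (k(b) = -7*b + b = -6*b)
((√(18 + 12) - 18) + k(-3))*(-D - 40) = ((√(18 + 12) - 18) - 6*(-3))*(-1*(-78) - 40) = ((√30 - 18) + 18)*(78 - 40) = ((-18 + √30) + 18)*38 = √30*38 = 38*√30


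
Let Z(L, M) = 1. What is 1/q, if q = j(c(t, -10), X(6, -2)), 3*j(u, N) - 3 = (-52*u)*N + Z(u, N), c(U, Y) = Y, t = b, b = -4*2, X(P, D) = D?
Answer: -3/1036 ≈ -0.0028958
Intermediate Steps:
b = -8
t = -8
j(u, N) = 4/3 - 52*N*u/3 (j(u, N) = 1 + ((-52*u)*N + 1)/3 = 1 + (-52*N*u + 1)/3 = 1 + (1 - 52*N*u)/3 = 1 + (1/3 - 52*N*u/3) = 4/3 - 52*N*u/3)
q = -1036/3 (q = 4/3 - 52/3*(-2)*(-10) = 4/3 - 1040/3 = -1036/3 ≈ -345.33)
1/q = 1/(-1036/3) = -3/1036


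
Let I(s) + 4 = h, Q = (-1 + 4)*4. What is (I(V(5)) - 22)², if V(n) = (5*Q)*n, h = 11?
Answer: 225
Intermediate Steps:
Q = 12 (Q = 3*4 = 12)
V(n) = 60*n (V(n) = (5*12)*n = 60*n)
I(s) = 7 (I(s) = -4 + 11 = 7)
(I(V(5)) - 22)² = (7 - 22)² = (-15)² = 225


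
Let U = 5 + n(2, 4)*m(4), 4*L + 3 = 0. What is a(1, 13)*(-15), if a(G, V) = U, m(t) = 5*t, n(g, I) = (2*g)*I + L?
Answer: -4650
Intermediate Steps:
L = -¾ (L = -¾ + (¼)*0 = -¾ + 0 = -¾ ≈ -0.75000)
n(g, I) = -¾ + 2*I*g (n(g, I) = (2*g)*I - ¾ = 2*I*g - ¾ = -¾ + 2*I*g)
U = 310 (U = 5 + (-¾ + 2*4*2)*(5*4) = 5 + (-¾ + 16)*20 = 5 + (61/4)*20 = 5 + 305 = 310)
a(G, V) = 310
a(1, 13)*(-15) = 310*(-15) = -4650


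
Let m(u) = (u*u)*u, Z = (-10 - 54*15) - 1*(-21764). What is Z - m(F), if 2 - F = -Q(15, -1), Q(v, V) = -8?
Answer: 21160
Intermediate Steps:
F = -6 (F = 2 - (-1)*(-8) = 2 - 1*8 = 2 - 8 = -6)
Z = 20944 (Z = (-10 - 810) + 21764 = -820 + 21764 = 20944)
m(u) = u**3 (m(u) = u**2*u = u**3)
Z - m(F) = 20944 - 1*(-6)**3 = 20944 - 1*(-216) = 20944 + 216 = 21160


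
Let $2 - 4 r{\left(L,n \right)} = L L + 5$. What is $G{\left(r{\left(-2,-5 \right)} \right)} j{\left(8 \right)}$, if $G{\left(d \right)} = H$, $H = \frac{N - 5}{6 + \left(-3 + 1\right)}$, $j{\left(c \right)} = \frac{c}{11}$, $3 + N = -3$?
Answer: $-2$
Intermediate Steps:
$N = -6$ ($N = -3 - 3 = -6$)
$r{\left(L,n \right)} = - \frac{3}{4} - \frac{L^{2}}{4}$ ($r{\left(L,n \right)} = \frac{1}{2} - \frac{L L + 5}{4} = \frac{1}{2} - \frac{L^{2} + 5}{4} = \frac{1}{2} - \frac{5 + L^{2}}{4} = \frac{1}{2} - \left(\frac{5}{4} + \frac{L^{2}}{4}\right) = - \frac{3}{4} - \frac{L^{2}}{4}$)
$j{\left(c \right)} = \frac{c}{11}$ ($j{\left(c \right)} = c \frac{1}{11} = \frac{c}{11}$)
$H = - \frac{11}{4}$ ($H = \frac{-6 - 5}{6 + \left(-3 + 1\right)} = - \frac{11}{6 - 2} = - \frac{11}{4} \approx -2.75$)
$G{\left(d \right)} = - \frac{11}{4}$
$G{\left(r{\left(-2,-5 \right)} \right)} j{\left(8 \right)} = - \frac{11 \cdot \frac{1}{11} \cdot 8}{4} = \left(- \frac{11}{4}\right) \frac{8}{11} = -2$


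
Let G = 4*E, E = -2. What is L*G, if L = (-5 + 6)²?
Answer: -8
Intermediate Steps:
L = 1 (L = 1² = 1)
G = -8 (G = 4*(-2) = -8)
L*G = 1*(-8) = -8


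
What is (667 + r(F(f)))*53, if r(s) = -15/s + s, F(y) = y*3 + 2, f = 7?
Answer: 840315/23 ≈ 36535.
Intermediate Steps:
F(y) = 2 + 3*y (F(y) = 3*y + 2 = 2 + 3*y)
r(s) = s - 15/s
(667 + r(F(f)))*53 = (667 + ((2 + 3*7) - 15/(2 + 3*7)))*53 = (667 + ((2 + 21) - 15/(2 + 21)))*53 = (667 + (23 - 15/23))*53 = (667 + 514/23)*53 = (15855/23)*53 = 840315/23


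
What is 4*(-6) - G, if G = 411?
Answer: -435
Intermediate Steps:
4*(-6) - G = 4*(-6) - 1*411 = -24 - 411 = -435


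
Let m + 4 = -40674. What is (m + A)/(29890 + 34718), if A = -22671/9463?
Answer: -384958585/611385504 ≈ -0.62965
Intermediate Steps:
m = -40678 (m = -4 - 40674 = -40678)
A = -22671/9463 (A = -22671*1/9463 = -22671/9463 ≈ -2.3958)
(m + A)/(29890 + 34718) = (-40678 - 22671/9463)/(29890 + 34718) = -384958585/9463/64608 = -384958585/9463*1/64608 = -384958585/611385504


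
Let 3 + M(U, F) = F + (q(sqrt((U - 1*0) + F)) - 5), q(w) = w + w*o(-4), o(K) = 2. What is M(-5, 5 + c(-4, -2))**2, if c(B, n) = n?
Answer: 7 - 30*I*sqrt(2) ≈ 7.0 - 42.426*I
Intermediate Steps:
q(w) = 3*w (q(w) = w + w*2 = w + 2*w = 3*w)
M(U, F) = -8 + F + 3*sqrt(F + U) (M(U, F) = -3 + (F + (3*sqrt((U - 1*0) + F) - 5)) = -3 + (F + (3*sqrt((U + 0) + F) - 5)) = -3 + (F + (3*sqrt(U + F) - 5)) = -3 + (F + (3*sqrt(F + U) - 5)) = -3 + (F + (-5 + 3*sqrt(F + U))) = -3 + (-5 + F + 3*sqrt(F + U)) = -8 + F + 3*sqrt(F + U))
M(-5, 5 + c(-4, -2))**2 = (-8 + (5 - 2) + 3*sqrt((5 - 2) - 5))**2 = (-8 + 3 + 3*sqrt(3 - 5))**2 = (-8 + 3 + 3*sqrt(-2))**2 = (-8 + 3 + 3*(I*sqrt(2)))**2 = (-8 + 3 + 3*I*sqrt(2))**2 = (-5 + 3*I*sqrt(2))**2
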